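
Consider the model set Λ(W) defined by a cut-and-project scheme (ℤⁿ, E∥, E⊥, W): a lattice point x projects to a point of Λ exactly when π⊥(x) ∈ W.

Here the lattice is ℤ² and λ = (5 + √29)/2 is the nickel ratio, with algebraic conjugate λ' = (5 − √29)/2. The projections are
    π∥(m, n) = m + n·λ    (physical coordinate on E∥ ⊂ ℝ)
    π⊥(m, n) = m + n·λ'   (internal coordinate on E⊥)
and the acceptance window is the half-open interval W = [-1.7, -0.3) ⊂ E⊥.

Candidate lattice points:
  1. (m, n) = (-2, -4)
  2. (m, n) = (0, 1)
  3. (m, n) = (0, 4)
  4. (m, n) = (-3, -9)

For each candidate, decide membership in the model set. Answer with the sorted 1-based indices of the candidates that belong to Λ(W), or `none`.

1, 3, 4

Compute λ' = (5−√29)/2 = -0.1926, so π⊥(m,n) = m -0.1926·n.
candidate 1: (m,n)=(-2,-4) → π∥ = -2-4·λ ≈ -22.7703, π⊥ = -2-4·λ' ≈ -1.2297 ∈ [-1.7, -0.3) ⇒ IN Λ
candidate 2: (m,n)=(0,1) → π∥ = 0+1·λ ≈ 5.1926, π⊥ = 0+1·λ' ≈ -0.1926 ∉ [-1.7, -0.3) ⇒ out
candidate 3: (m,n)=(0,4) → π∥ = 0+4·λ ≈ 20.7703, π⊥ = 0+4·λ' ≈ -0.7703 ∈ [-1.7, -0.3) ⇒ IN Λ
candidate 4: (m,n)=(-3,-9) → π∥ = -3-9·λ ≈ -49.7332, π⊥ = -3-9·λ' ≈ -1.2668 ∈ [-1.7, -0.3) ⇒ IN Λ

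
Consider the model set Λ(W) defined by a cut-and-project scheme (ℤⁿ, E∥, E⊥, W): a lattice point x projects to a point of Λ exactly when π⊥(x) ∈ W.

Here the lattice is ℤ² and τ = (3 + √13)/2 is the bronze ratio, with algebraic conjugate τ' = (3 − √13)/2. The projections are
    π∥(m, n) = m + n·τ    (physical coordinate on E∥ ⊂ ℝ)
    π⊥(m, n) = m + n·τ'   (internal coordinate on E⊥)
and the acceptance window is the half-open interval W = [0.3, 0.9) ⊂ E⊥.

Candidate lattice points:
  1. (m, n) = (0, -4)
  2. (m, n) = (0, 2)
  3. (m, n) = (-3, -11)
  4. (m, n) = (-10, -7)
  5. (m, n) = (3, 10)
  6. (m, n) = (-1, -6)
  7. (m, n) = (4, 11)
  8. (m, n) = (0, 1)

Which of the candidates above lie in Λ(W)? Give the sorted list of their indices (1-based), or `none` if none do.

Compute τ' = (3−√13)/2 = -0.302776, so π⊥(m,n) = m -0.302776·n.
candidate 1: (m,n)=(0,-4) → π∥ = 0-4·τ ≈ -13.211103, π⊥ = 0-4·τ' ≈ 1.211103 ∉ [0.3, 0.9) ⇒ out
candidate 2: (m,n)=(0,2) → π∥ = 0+2·τ ≈ 6.605551, π⊥ = 0+2·τ' ≈ -0.605551 ∉ [0.3, 0.9) ⇒ out
candidate 3: (m,n)=(-3,-11) → π∥ = -3-11·τ ≈ -39.330532, π⊥ = -3-11·τ' ≈ 0.330532 ∈ [0.3, 0.9) ⇒ IN Λ
candidate 4: (m,n)=(-10,-7) → π∥ = -10-7·τ ≈ -33.119429, π⊥ = -10-7·τ' ≈ -7.880571 ∉ [0.3, 0.9) ⇒ out
candidate 5: (m,n)=(3,10) → π∥ = 3+10·τ ≈ 36.027756, π⊥ = 3+10·τ' ≈ -0.027756 ∉ [0.3, 0.9) ⇒ out
candidate 6: (m,n)=(-1,-6) → π∥ = -1-6·τ ≈ -20.816654, π⊥ = -1-6·τ' ≈ 0.816654 ∈ [0.3, 0.9) ⇒ IN Λ
candidate 7: (m,n)=(4,11) → π∥ = 4+11·τ ≈ 40.330532, π⊥ = 4+11·τ' ≈ 0.669468 ∈ [0.3, 0.9) ⇒ IN Λ
candidate 8: (m,n)=(0,1) → π∥ = 0+1·τ ≈ 3.302776, π⊥ = 0+1·τ' ≈ -0.302776 ∉ [0.3, 0.9) ⇒ out

3, 6, 7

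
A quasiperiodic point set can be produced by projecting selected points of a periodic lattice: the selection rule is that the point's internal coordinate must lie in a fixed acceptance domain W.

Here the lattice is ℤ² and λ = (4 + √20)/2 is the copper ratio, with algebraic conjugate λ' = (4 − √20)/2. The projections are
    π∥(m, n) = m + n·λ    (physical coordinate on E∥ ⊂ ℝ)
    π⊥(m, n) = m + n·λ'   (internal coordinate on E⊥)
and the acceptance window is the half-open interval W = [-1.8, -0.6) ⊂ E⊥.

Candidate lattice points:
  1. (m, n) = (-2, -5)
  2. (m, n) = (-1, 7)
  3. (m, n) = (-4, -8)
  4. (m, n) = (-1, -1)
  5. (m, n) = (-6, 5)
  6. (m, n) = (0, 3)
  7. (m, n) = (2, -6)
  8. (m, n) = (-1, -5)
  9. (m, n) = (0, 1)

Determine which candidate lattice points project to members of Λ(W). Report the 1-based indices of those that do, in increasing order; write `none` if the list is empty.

λ' = (4−√20)/2 ≈ -0.2361.
candidate 1: (m,n)=(-2,-5) → π∥ = -2-5·λ ≈ -23.1803, π⊥ = -2-5·λ' ≈ -0.8197 ∈ [-1.8, -0.6) ⇒ IN Λ
candidate 2: (m,n)=(-1,7) → π∥ = -1+7·λ ≈ 28.6525, π⊥ = -1+7·λ' ≈ -2.6525 ∉ [-1.8, -0.6) ⇒ out
candidate 3: (m,n)=(-4,-8) → π∥ = -4-8·λ ≈ -37.8885, π⊥ = -4-8·λ' ≈ -2.1115 ∉ [-1.8, -0.6) ⇒ out
candidate 4: (m,n)=(-1,-1) → π∥ = -1-1·λ ≈ -5.2361, π⊥ = -1-1·λ' ≈ -0.7639 ∈ [-1.8, -0.6) ⇒ IN Λ
candidate 5: (m,n)=(-6,5) → π∥ = -6+5·λ ≈ 15.1803, π⊥ = -6+5·λ' ≈ -7.1803 ∉ [-1.8, -0.6) ⇒ out
candidate 6: (m,n)=(0,3) → π∥ = 0+3·λ ≈ 12.7082, π⊥ = 0+3·λ' ≈ -0.7082 ∈ [-1.8, -0.6) ⇒ IN Λ
candidate 7: (m,n)=(2,-6) → π∥ = 2-6·λ ≈ -23.4164, π⊥ = 2-6·λ' ≈ 3.4164 ∉ [-1.8, -0.6) ⇒ out
candidate 8: (m,n)=(-1,-5) → π∥ = -1-5·λ ≈ -22.1803, π⊥ = -1-5·λ' ≈ 0.1803 ∉ [-1.8, -0.6) ⇒ out
candidate 9: (m,n)=(0,1) → π∥ = 0+1·λ ≈ 4.2361, π⊥ = 0+1·λ' ≈ -0.2361 ∉ [-1.8, -0.6) ⇒ out

1, 4, 6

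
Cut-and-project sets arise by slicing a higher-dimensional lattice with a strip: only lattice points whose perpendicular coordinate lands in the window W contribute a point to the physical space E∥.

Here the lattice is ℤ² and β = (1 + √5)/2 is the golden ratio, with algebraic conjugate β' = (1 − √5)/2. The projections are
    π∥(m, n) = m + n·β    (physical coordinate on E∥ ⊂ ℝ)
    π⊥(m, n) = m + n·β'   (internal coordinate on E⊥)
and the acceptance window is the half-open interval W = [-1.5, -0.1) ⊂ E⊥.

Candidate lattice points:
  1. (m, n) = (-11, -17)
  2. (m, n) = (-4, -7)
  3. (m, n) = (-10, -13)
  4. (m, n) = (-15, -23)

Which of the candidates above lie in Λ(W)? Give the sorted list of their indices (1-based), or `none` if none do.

β' = (1−√5)/2 ≈ -0.6180.
[1] lift (-11,-17): star map gives -0.4934; window check -1.5 ≤ -0.4934 < -0.1 is true → IN Λ
[2] lift (-4,-7): star map gives 0.3262; window check -1.5 ≤ 0.3262 < -0.1 is false → out
[3] lift (-10,-13): star map gives -1.9656; window check -1.5 ≤ -1.9656 < -0.1 is false → out
[4] lift (-15,-23): star map gives -0.7852; window check -1.5 ≤ -0.7852 < -0.1 is true → IN Λ

1, 4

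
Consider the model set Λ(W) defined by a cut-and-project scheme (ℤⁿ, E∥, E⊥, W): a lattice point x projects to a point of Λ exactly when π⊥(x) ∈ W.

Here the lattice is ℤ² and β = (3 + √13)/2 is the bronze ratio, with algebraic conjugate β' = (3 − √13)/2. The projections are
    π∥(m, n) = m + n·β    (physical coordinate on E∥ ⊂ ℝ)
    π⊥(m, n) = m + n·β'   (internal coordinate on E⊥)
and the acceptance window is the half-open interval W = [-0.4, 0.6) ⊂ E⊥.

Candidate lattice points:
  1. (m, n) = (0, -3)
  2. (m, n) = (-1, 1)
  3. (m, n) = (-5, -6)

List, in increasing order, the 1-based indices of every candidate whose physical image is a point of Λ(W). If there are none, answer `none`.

Compute β' = (3−√13)/2 = -0.302776, so π⊥(m,n) = m -0.302776·n.
candidate 1: (m,n)=(0,-3) → π∥ = 0-3·β ≈ -9.908327, π⊥ = 0-3·β' ≈ 0.908327 ∉ [-0.4, 0.6) ⇒ out
candidate 2: (m,n)=(-1,1) → π∥ = -1+1·β ≈ 2.302776, π⊥ = -1+1·β' ≈ -1.302776 ∉ [-0.4, 0.6) ⇒ out
candidate 3: (m,n)=(-5,-6) → π∥ = -5-6·β ≈ -24.816654, π⊥ = -5-6·β' ≈ -3.183346 ∉ [-0.4, 0.6) ⇒ out

none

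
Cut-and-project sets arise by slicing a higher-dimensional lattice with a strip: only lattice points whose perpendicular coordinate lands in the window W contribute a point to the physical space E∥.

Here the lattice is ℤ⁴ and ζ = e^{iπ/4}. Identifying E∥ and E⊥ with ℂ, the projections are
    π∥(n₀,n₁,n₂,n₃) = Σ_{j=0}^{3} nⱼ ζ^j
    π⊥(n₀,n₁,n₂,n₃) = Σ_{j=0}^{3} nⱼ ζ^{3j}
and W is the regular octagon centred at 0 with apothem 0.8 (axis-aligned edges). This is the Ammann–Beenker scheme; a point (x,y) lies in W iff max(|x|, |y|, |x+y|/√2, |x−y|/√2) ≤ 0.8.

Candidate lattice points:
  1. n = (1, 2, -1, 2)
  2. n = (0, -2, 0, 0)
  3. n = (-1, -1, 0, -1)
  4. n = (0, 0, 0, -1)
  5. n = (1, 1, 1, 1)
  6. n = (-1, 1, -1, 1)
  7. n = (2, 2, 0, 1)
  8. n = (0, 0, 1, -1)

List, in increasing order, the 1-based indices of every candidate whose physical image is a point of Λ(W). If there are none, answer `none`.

none

With ζ = e^{iπ/4} the internal vectors are ζ^0,ζ^3,ζ^6,ζ^9.
candidate 1: n = (1, 2, -1, 2) → π⊥ ≈ (+1.00000, +3.82843); max(|x|,|y|,|x±y|/√2) = 3.82843 > 0.8 ⇒ ∉ W
candidate 2: n = (0, -2, 0, 0) → π⊥ ≈ (+1.41421, -1.41421); max(|x|,|y|,|x±y|/√2) = 2.00000 > 0.8 ⇒ ∉ W
candidate 3: n = (-1, -1, 0, -1) → π⊥ ≈ (-1.00000, -1.41421); max(|x|,|y|,|x±y|/√2) = 1.70711 > 0.8 ⇒ ∉ W
candidate 4: n = (0, 0, 0, -1) → π⊥ ≈ (-0.70711, -0.70711); max(|x|,|y|,|x±y|/√2) = 1.00000 > 0.8 ⇒ ∉ W
candidate 5: n = (1, 1, 1, 1) → π⊥ ≈ (+1.00000, +0.41421); max(|x|,|y|,|x±y|/√2) = 1.00000 > 0.8 ⇒ ∉ W
candidate 6: n = (-1, 1, -1, 1) → π⊥ ≈ (-1.00000, +2.41421); max(|x|,|y|,|x±y|/√2) = 2.41421 > 0.8 ⇒ ∉ W
candidate 7: n = (2, 2, 0, 1) → π⊥ ≈ (+1.29289, +2.12132); max(|x|,|y|,|x±y|/√2) = 2.41421 > 0.8 ⇒ ∉ W
candidate 8: n = (0, 0, 1, -1) → π⊥ ≈ (-0.70711, -1.70711); max(|x|,|y|,|x±y|/√2) = 1.70711 > 0.8 ⇒ ∉ W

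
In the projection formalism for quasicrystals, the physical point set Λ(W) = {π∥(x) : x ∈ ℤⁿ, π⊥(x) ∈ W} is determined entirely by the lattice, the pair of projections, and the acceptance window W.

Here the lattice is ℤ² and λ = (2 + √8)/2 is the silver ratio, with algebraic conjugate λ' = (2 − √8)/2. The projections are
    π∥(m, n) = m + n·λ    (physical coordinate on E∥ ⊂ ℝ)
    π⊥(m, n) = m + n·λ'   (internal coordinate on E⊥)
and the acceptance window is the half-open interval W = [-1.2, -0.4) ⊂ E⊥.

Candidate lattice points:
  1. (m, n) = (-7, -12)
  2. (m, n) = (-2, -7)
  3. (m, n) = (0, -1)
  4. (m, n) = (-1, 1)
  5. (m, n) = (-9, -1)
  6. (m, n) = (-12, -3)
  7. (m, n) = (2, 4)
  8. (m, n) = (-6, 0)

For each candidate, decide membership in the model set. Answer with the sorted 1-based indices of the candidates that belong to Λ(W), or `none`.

none

Compute λ' = (2−√8)/2 = -0.414214, so π⊥(m,n) = m -0.414214·n.
candidate 1: (m,n)=(-7,-12) → π∥ = -7-12·λ ≈ -35.970563, π⊥ = -7-12·λ' ≈ -2.029437 ∉ [-1.2, -0.4) ⇒ out
candidate 2: (m,n)=(-2,-7) → π∥ = -2-7·λ ≈ -18.899495, π⊥ = -2-7·λ' ≈ 0.899495 ∉ [-1.2, -0.4) ⇒ out
candidate 3: (m,n)=(0,-1) → π∥ = 0-1·λ ≈ -2.414214, π⊥ = 0-1·λ' ≈ 0.414214 ∉ [-1.2, -0.4) ⇒ out
candidate 4: (m,n)=(-1,1) → π∥ = -1+1·λ ≈ 1.414214, π⊥ = -1+1·λ' ≈ -1.414214 ∉ [-1.2, -0.4) ⇒ out
candidate 5: (m,n)=(-9,-1) → π∥ = -9-1·λ ≈ -11.414214, π⊥ = -9-1·λ' ≈ -8.585786 ∉ [-1.2, -0.4) ⇒ out
candidate 6: (m,n)=(-12,-3) → π∥ = -12-3·λ ≈ -19.242641, π⊥ = -12-3·λ' ≈ -10.757359 ∉ [-1.2, -0.4) ⇒ out
candidate 7: (m,n)=(2,4) → π∥ = 2+4·λ ≈ 11.656854, π⊥ = 2+4·λ' ≈ 0.343146 ∉ [-1.2, -0.4) ⇒ out
candidate 8: (m,n)=(-6,0) → π∥ = -6+0·λ ≈ -6.000000, π⊥ = -6+0·λ' ≈ -6.000000 ∉ [-1.2, -0.4) ⇒ out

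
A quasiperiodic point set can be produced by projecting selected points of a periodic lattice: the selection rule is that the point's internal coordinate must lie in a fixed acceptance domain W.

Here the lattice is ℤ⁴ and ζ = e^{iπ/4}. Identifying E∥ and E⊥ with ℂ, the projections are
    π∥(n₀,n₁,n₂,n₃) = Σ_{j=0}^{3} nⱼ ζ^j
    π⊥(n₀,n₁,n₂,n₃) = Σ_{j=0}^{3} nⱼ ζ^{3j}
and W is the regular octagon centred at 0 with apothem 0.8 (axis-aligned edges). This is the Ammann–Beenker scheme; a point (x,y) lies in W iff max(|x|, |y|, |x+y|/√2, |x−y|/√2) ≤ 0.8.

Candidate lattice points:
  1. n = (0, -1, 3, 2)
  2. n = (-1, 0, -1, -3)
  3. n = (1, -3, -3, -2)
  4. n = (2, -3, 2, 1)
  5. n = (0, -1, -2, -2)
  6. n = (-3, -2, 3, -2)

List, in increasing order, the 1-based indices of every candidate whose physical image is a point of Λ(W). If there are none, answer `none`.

5

Internal map: ζ^{3j} for j=0..3 gives (1,0), (−√2/2,√2/2), (0,−1), (√2/2,√2/2).
#1 (0, -1, 3, 2): internal (2.12132, -2.29289); octagon support 3.12132 vs apothem 0.8 → ∉ W
#2 (-1, 0, -1, -3): internal (-3.12132, -1.12132); octagon support 3.12132 vs apothem 0.8 → ∉ W
#3 (1, -3, -3, -2): internal (1.70711, -0.53553); octagon support 1.70711 vs apothem 0.8 → ∉ W
#4 (2, -3, 2, 1): internal (4.82843, -3.41421); octagon support 5.82843 vs apothem 0.8 → ∉ W
#5 (0, -1, -2, -2): internal (-0.70711, -0.12132); octagon support 0.70711 vs apothem 0.8 → ∈ W
#6 (-3, -2, 3, -2): internal (-3.00000, -5.82843); octagon support 6.24264 vs apothem 0.8 → ∉ W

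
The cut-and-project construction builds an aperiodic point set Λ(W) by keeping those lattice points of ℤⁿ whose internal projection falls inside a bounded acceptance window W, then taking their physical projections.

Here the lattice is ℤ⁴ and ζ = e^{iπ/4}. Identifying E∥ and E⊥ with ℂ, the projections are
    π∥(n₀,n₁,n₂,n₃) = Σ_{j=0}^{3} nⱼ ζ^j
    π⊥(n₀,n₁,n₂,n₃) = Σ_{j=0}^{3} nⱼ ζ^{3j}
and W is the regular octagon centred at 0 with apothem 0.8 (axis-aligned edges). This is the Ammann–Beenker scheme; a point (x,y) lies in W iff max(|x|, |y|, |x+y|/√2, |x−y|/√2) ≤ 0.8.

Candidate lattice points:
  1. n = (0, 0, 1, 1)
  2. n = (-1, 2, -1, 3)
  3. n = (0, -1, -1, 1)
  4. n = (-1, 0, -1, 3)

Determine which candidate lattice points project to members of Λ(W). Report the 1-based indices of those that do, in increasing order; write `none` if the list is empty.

1

π⊥(n) = n₀ + n₁ζ³ + n₂ζ⁶ + n₃ζ⁹ where ζ = e^{iπ/4}.
candidate 1: n = (0, 0, 1, 1) → π⊥ ≈ (+0.70711, -0.29289); max(|x|,|y|,|x±y|/√2) = 0.70711 ≤ 0.8 ⇒ ∈ W
candidate 2: n = (-1, 2, -1, 3) → π⊥ ≈ (-0.29289, +4.53553); max(|x|,|y|,|x±y|/√2) = 4.53553 > 0.8 ⇒ ∉ W
candidate 3: n = (0, -1, -1, 1) → π⊥ ≈ (+1.41421, +1.00000); max(|x|,|y|,|x±y|/√2) = 1.70711 > 0.8 ⇒ ∉ W
candidate 4: n = (-1, 0, -1, 3) → π⊥ ≈ (+1.12132, +3.12132); max(|x|,|y|,|x±y|/√2) = 3.12132 > 0.8 ⇒ ∉ W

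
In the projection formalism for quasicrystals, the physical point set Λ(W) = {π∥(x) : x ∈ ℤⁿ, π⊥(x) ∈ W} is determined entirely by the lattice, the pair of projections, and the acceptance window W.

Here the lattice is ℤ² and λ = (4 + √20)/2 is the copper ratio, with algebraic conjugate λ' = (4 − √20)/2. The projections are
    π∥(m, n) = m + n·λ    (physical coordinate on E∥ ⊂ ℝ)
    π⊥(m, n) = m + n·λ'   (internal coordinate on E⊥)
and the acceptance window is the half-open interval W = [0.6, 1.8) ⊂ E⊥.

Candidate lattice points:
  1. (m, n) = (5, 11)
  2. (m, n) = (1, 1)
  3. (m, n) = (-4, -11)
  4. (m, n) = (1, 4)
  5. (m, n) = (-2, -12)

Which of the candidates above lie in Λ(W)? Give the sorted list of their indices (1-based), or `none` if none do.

2, 5

Numerically λ ≈ 4.2361 and λ' = −1/λ ≈ -0.2361.
[1] lift (5,11): star map gives 2.4033; window check 0.6 ≤ 2.4033 < 1.8 is false → out
[2] lift (1,1): star map gives 0.7639; window check 0.6 ≤ 0.7639 < 1.8 is true → IN Λ
[3] lift (-4,-11): star map gives -1.4033; window check 0.6 ≤ -1.4033 < 1.8 is false → out
[4] lift (1,4): star map gives 0.0557; window check 0.6 ≤ 0.0557 < 1.8 is false → out
[5] lift (-2,-12): star map gives 0.8328; window check 0.6 ≤ 0.8328 < 1.8 is true → IN Λ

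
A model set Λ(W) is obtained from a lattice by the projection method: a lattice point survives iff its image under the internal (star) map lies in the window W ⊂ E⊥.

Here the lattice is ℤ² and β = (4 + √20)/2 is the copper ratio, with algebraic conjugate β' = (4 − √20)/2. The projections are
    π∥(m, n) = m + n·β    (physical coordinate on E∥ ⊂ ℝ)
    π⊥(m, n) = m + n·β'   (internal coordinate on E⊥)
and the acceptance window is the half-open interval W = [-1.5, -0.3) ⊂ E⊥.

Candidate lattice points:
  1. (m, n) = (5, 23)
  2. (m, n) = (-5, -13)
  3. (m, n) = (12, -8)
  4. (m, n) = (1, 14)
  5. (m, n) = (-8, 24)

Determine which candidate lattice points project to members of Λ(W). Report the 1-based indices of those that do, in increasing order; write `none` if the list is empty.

Compute β' = (4−√20)/2 = -0.2361, so π⊥(m,n) = m -0.2361·n.
#1 (5,23): internal coord 5 + (23)·β' = -0.4296; -0.4296 ∈ [-1.5, -0.3) → IN Λ
#2 (-5,-13): internal coord -5 + (-13)·β' = -1.9311; -1.9311 ∉ [-1.5, -0.3) → out
#3 (12,-8): internal coord 12 + (-8)·β' = +13.8885; +13.8885 ∉ [-1.5, -0.3) → out
#4 (1,14): internal coord 1 + (14)·β' = -2.3050; -2.3050 ∉ [-1.5, -0.3) → out
#5 (-8,24): internal coord -8 + (24)·β' = -13.6656; -13.6656 ∉ [-1.5, -0.3) → out

1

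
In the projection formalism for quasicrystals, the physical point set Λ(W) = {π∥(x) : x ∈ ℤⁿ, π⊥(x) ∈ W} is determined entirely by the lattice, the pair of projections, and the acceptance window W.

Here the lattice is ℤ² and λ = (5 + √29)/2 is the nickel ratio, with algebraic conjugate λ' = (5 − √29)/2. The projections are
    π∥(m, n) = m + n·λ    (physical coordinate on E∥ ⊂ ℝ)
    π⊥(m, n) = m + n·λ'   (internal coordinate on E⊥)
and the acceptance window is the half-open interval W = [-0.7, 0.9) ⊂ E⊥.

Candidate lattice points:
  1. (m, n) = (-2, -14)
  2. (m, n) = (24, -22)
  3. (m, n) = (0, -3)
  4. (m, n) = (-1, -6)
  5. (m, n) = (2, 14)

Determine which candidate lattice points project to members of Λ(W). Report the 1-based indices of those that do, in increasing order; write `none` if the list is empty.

1, 3, 4, 5

Numerically λ ≈ 5.192582 and λ' = −1/λ ≈ -0.192582.
[1] lift (-2,-14): star map gives 0.696154; window check -0.7 ≤ 0.696154 < 0.9 is true → IN Λ
[2] lift (24,-22): star map gives 28.236813; window check -0.7 ≤ 28.236813 < 0.9 is false → out
[3] lift (0,-3): star map gives 0.577747; window check -0.7 ≤ 0.577747 < 0.9 is true → IN Λ
[4] lift (-1,-6): star map gives 0.155494; window check -0.7 ≤ 0.155494 < 0.9 is true → IN Λ
[5] lift (2,14): star map gives -0.696154; window check -0.7 ≤ -0.696154 < 0.9 is true → IN Λ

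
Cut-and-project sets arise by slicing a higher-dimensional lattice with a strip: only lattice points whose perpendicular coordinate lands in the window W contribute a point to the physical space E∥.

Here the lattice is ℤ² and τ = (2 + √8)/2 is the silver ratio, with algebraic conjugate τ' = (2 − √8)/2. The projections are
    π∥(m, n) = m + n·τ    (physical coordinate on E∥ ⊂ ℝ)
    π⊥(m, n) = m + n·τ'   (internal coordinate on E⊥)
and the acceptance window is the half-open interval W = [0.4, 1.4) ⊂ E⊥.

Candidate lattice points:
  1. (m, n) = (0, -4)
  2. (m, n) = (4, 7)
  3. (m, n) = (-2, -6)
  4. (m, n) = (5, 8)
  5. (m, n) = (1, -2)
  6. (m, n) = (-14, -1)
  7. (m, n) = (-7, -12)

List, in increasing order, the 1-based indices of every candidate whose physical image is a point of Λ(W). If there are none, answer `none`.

τ' = (2−√8)/2 ≈ -0.41421.
#1 (0,-4): internal coord 0 + (-4)·τ' = +1.65685; +1.65685 ∉ [0.4, 1.4) → out
#2 (4,7): internal coord 4 + (7)·τ' = +1.10051; +1.10051 ∈ [0.4, 1.4) → IN Λ
#3 (-2,-6): internal coord -2 + (-6)·τ' = +0.48528; +0.48528 ∈ [0.4, 1.4) → IN Λ
#4 (5,8): internal coord 5 + (8)·τ' = +1.68629; +1.68629 ∉ [0.4, 1.4) → out
#5 (1,-2): internal coord 1 + (-2)·τ' = +1.82843; +1.82843 ∉ [0.4, 1.4) → out
#6 (-14,-1): internal coord -14 + (-1)·τ' = -13.58579; -13.58579 ∉ [0.4, 1.4) → out
#7 (-7,-12): internal coord -7 + (-12)·τ' = -2.02944; -2.02944 ∉ [0.4, 1.4) → out

2, 3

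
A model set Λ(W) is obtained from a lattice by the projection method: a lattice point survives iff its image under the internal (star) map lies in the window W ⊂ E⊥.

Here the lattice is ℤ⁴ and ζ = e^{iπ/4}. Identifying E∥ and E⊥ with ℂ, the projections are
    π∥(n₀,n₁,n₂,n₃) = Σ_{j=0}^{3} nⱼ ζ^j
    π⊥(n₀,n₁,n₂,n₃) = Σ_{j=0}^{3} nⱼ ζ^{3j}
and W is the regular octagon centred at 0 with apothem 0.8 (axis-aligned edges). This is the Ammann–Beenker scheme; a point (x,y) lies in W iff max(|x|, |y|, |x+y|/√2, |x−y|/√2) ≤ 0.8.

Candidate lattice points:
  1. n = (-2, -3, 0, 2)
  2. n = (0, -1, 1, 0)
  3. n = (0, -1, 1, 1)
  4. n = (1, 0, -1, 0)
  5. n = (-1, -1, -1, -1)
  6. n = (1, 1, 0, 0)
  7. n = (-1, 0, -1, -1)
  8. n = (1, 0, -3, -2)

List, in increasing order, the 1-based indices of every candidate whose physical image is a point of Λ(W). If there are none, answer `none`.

6

Internal map: ζ^{3j} for j=0..3 gives (1,0), (−√2/2,√2/2), (0,−1), (√2/2,√2/2).
#1 (-2, -3, 0, 2): internal (1.53553, -0.70711); octagon support 1.58579 vs apothem 0.8 → ∉ W
#2 (0, -1, 1, 0): internal (0.70711, -1.70711); octagon support 1.70711 vs apothem 0.8 → ∉ W
#3 (0, -1, 1, 1): internal (1.41421, -1.00000); octagon support 1.70711 vs apothem 0.8 → ∉ W
#4 (1, 0, -1, 0): internal (1.00000, 1.00000); octagon support 1.41421 vs apothem 0.8 → ∉ W
#5 (-1, -1, -1, -1): internal (-1.00000, -0.41421); octagon support 1.00000 vs apothem 0.8 → ∉ W
#6 (1, 1, 0, 0): internal (0.29289, 0.70711); octagon support 0.70711 vs apothem 0.8 → ∈ W
#7 (-1, 0, -1, -1): internal (-1.70711, 0.29289); octagon support 1.70711 vs apothem 0.8 → ∉ W
#8 (1, 0, -3, -2): internal (-0.41421, 1.58579); octagon support 1.58579 vs apothem 0.8 → ∉ W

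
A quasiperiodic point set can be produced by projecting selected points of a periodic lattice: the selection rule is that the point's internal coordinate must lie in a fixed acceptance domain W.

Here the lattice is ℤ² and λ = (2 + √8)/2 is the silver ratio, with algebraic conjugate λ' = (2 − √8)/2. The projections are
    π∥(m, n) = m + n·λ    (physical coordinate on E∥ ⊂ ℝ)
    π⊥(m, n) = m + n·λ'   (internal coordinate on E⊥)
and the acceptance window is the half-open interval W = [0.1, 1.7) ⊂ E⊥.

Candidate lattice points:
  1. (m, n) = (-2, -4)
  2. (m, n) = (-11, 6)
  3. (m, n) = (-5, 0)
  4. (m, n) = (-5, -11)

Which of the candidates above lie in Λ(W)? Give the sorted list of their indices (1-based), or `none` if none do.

none

λ' = (2−√8)/2 ≈ -0.41421.
candidate 1: (m,n)=(-2,-4) → π∥ = -2-4·λ ≈ -11.65685, π⊥ = -2-4·λ' ≈ -0.34315 ∉ [0.1, 1.7) ⇒ out
candidate 2: (m,n)=(-11,6) → π∥ = -11+6·λ ≈ 3.48528, π⊥ = -11+6·λ' ≈ -13.48528 ∉ [0.1, 1.7) ⇒ out
candidate 3: (m,n)=(-5,0) → π∥ = -5+0·λ ≈ -5.00000, π⊥ = -5+0·λ' ≈ -5.00000 ∉ [0.1, 1.7) ⇒ out
candidate 4: (m,n)=(-5,-11) → π∥ = -5-11·λ ≈ -31.55635, π⊥ = -5-11·λ' ≈ -0.44365 ∉ [0.1, 1.7) ⇒ out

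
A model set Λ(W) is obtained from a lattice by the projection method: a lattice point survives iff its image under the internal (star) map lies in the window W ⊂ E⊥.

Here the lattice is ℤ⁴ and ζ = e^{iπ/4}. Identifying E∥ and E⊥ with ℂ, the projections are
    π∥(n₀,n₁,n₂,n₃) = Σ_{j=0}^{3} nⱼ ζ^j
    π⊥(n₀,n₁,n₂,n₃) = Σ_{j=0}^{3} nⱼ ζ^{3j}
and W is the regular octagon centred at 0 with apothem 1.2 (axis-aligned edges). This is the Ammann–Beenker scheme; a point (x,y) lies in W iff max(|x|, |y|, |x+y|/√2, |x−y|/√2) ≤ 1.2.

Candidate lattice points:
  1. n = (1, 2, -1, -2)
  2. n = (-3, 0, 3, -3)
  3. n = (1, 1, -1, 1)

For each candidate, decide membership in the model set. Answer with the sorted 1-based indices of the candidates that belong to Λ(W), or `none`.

π⊥(n) = n₀ + n₁ζ³ + n₂ζ⁶ + n₃ζ⁹ where ζ = e^{iπ/4}.
candidate 1: n = (1, 2, -1, -2) → π⊥ ≈ (-1.828427, +1.000000); max(|x|,|y|,|x±y|/√2) = 2.000000 > 1.2 ⇒ ∉ W
candidate 2: n = (-3, 0, 3, -3) → π⊥ ≈ (-5.121320, -5.121320); max(|x|,|y|,|x±y|/√2) = 7.242641 > 1.2 ⇒ ∉ W
candidate 3: n = (1, 1, -1, 1) → π⊥ ≈ (+1.000000, +2.414214); max(|x|,|y|,|x±y|/√2) = 2.414214 > 1.2 ⇒ ∉ W

none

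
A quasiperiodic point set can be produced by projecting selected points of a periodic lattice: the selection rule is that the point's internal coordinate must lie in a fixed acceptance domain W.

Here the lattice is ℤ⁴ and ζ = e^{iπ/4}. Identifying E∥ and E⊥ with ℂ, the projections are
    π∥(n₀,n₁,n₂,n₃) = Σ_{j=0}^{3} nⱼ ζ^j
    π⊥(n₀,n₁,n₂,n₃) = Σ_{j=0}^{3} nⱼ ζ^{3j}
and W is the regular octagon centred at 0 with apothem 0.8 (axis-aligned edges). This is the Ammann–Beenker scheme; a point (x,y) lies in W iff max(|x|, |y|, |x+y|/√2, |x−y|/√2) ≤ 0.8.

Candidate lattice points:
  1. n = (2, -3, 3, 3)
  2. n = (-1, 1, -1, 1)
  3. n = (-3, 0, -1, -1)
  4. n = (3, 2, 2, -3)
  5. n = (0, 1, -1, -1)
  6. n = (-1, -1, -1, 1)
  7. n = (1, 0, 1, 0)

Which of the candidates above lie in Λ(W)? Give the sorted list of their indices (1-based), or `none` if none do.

none

Internal map: ζ^{3j} for j=0..3 gives (1,0), (−√2/2,√2/2), (0,−1), (√2/2,√2/2).
candidate 1: n = (2, -3, 3, 3) → π⊥ ≈ (+6.24264, -3.00000); max(|x|,|y|,|x±y|/√2) = 6.53553 > 0.8 ⇒ ∉ W
candidate 2: n = (-1, 1, -1, 1) → π⊥ ≈ (-1.00000, +2.41421); max(|x|,|y|,|x±y|/√2) = 2.41421 > 0.8 ⇒ ∉ W
candidate 3: n = (-3, 0, -1, -1) → π⊥ ≈ (-3.70711, +0.29289); max(|x|,|y|,|x±y|/√2) = 3.70711 > 0.8 ⇒ ∉ W
candidate 4: n = (3, 2, 2, -3) → π⊥ ≈ (-0.53553, -2.70711); max(|x|,|y|,|x±y|/√2) = 2.70711 > 0.8 ⇒ ∉ W
candidate 5: n = (0, 1, -1, -1) → π⊥ ≈ (-1.41421, +1.00000); max(|x|,|y|,|x±y|/√2) = 1.70711 > 0.8 ⇒ ∉ W
candidate 6: n = (-1, -1, -1, 1) → π⊥ ≈ (+0.41421, +1.00000); max(|x|,|y|,|x±y|/√2) = 1.00000 > 0.8 ⇒ ∉ W
candidate 7: n = (1, 0, 1, 0) → π⊥ ≈ (+1.00000, -1.00000); max(|x|,|y|,|x±y|/√2) = 1.41421 > 0.8 ⇒ ∉ W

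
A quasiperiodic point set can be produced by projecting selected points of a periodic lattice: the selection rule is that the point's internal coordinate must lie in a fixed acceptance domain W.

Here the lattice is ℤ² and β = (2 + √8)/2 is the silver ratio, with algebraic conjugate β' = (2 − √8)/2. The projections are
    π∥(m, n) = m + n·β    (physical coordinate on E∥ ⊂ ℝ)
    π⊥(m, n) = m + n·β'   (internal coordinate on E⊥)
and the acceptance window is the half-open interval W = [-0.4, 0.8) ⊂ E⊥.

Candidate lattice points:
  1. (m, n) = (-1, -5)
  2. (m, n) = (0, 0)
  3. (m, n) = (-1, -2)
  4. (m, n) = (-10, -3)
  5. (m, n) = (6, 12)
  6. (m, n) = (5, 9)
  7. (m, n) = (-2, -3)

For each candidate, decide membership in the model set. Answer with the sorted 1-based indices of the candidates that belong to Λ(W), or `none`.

β' = (2−√8)/2 ≈ -0.41421.
[1] lift (-1,-5): star map gives 1.07107; window check -0.4 ≤ 1.07107 < 0.8 is false → out
[2] lift (0,0): star map gives 0.00000; window check -0.4 ≤ 0.00000 < 0.8 is true → IN Λ
[3] lift (-1,-2): star map gives -0.17157; window check -0.4 ≤ -0.17157 < 0.8 is true → IN Λ
[4] lift (-10,-3): star map gives -8.75736; window check -0.4 ≤ -8.75736 < 0.8 is false → out
[5] lift (6,12): star map gives 1.02944; window check -0.4 ≤ 1.02944 < 0.8 is false → out
[6] lift (5,9): star map gives 1.27208; window check -0.4 ≤ 1.27208 < 0.8 is false → out
[7] lift (-2,-3): star map gives -0.75736; window check -0.4 ≤ -0.75736 < 0.8 is false → out

2, 3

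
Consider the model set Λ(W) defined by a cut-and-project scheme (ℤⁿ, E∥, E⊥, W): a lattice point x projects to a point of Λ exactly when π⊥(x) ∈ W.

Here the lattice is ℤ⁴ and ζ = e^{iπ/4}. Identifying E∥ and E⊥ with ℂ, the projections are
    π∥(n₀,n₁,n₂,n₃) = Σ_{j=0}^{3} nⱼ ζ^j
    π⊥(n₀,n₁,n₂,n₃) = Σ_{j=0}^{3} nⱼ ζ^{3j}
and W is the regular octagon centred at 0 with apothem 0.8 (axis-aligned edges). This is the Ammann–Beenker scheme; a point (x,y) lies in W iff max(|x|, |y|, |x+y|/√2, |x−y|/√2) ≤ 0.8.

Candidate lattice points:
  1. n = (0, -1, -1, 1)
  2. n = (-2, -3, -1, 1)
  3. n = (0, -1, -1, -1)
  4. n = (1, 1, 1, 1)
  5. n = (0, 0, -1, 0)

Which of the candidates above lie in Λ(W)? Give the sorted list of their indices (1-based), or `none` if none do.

π⊥(n) = n₀ + n₁ζ³ + n₂ζ⁶ + n₃ζ⁹ where ζ = e^{iπ/4}.
#1 (0, -1, -1, 1): internal (1.414214, 1.000000); octagon support 1.707107 vs apothem 0.8 → ∉ W
#2 (-2, -3, -1, 1): internal (0.828427, -0.414214); octagon support 0.878680 vs apothem 0.8 → ∉ W
#3 (0, -1, -1, -1): internal (0.000000, -0.414214); octagon support 0.414214 vs apothem 0.8 → ∈ W
#4 (1, 1, 1, 1): internal (1.000000, 0.414214); octagon support 1.000000 vs apothem 0.8 → ∉ W
#5 (0, 0, -1, 0): internal (0.000000, 1.000000); octagon support 1.000000 vs apothem 0.8 → ∉ W

3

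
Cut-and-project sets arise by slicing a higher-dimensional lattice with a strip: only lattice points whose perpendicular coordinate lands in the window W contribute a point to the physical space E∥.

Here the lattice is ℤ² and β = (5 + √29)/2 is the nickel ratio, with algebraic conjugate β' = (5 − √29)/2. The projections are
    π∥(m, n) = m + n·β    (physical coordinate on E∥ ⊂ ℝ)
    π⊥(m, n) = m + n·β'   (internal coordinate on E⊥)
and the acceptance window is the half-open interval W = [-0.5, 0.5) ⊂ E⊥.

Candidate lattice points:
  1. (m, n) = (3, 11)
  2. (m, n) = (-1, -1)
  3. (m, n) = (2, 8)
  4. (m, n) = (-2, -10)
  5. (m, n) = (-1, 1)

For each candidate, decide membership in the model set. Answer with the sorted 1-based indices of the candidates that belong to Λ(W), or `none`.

3, 4

Numerically β ≈ 5.19258 and β' = −1/β ≈ -0.19258.
[1] lift (3,11): star map gives 0.88159; window check -0.5 ≤ 0.88159 < 0.5 is false → out
[2] lift (-1,-1): star map gives -0.80742; window check -0.5 ≤ -0.80742 < 0.5 is false → out
[3] lift (2,8): star map gives 0.45934; window check -0.5 ≤ 0.45934 < 0.5 is true → IN Λ
[4] lift (-2,-10): star map gives -0.07418; window check -0.5 ≤ -0.07418 < 0.5 is true → IN Λ
[5] lift (-1,1): star map gives -1.19258; window check -0.5 ≤ -1.19258 < 0.5 is false → out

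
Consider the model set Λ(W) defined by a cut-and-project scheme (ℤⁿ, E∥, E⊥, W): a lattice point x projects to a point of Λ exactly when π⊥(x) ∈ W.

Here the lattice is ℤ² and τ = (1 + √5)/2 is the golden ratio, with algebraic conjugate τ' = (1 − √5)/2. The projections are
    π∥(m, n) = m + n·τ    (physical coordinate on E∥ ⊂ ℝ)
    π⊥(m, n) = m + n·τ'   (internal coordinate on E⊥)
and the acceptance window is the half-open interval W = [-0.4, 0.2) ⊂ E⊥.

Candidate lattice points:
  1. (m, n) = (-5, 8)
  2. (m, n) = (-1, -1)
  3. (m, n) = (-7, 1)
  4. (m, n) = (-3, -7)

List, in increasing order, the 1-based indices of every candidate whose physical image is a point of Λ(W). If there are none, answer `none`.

τ' = (1−√5)/2 ≈ -0.6180.
[1] lift (-5,8): star map gives -9.9443; window check -0.4 ≤ -9.9443 < 0.2 is false → out
[2] lift (-1,-1): star map gives -0.3820; window check -0.4 ≤ -0.3820 < 0.2 is true → IN Λ
[3] lift (-7,1): star map gives -7.6180; window check -0.4 ≤ -7.6180 < 0.2 is false → out
[4] lift (-3,-7): star map gives 1.3262; window check -0.4 ≤ 1.3262 < 0.2 is false → out

2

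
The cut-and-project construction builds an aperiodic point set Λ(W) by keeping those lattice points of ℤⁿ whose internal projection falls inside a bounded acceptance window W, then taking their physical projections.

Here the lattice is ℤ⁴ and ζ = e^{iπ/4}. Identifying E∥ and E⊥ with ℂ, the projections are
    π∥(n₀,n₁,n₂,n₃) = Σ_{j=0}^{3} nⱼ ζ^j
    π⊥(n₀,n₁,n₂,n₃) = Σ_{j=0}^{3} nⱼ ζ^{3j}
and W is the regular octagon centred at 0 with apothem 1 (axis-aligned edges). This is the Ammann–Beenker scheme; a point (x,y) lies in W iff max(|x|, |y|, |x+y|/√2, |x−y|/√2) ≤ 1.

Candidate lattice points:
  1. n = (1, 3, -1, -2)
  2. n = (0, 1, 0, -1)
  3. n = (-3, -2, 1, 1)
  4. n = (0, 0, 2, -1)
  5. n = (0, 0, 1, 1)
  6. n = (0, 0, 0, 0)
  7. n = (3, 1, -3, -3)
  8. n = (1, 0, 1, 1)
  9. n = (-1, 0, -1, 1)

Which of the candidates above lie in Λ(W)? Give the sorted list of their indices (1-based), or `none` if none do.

5, 6

π⊥(n) = n₀ + n₁ζ³ + n₂ζ⁶ + n₃ζ⁹ where ζ = e^{iπ/4}.
#1 (1, 3, -1, -2): internal (-2.5355, 1.7071); octagon support 3.0000 vs apothem 1 → ∉ W
#2 (0, 1, 0, -1): internal (-1.4142, 0.0000); octagon support 1.4142 vs apothem 1 → ∉ W
#3 (-3, -2, 1, 1): internal (-0.8787, -1.7071); octagon support 1.8284 vs apothem 1 → ∉ W
#4 (0, 0, 2, -1): internal (-0.7071, -2.7071); octagon support 2.7071 vs apothem 1 → ∉ W
#5 (0, 0, 1, 1): internal (0.7071, -0.2929); octagon support 0.7071 vs apothem 1 → ∈ W
#6 (0, 0, 0, 0): internal (0.0000, 0.0000); octagon support 0.0000 vs apothem 1 → ∈ W
#7 (3, 1, -3, -3): internal (0.1716, 1.5858); octagon support 1.5858 vs apothem 1 → ∉ W
#8 (1, 0, 1, 1): internal (1.7071, -0.2929); octagon support 1.7071 vs apothem 1 → ∉ W
#9 (-1, 0, -1, 1): internal (-0.2929, 1.7071); octagon support 1.7071 vs apothem 1 → ∉ W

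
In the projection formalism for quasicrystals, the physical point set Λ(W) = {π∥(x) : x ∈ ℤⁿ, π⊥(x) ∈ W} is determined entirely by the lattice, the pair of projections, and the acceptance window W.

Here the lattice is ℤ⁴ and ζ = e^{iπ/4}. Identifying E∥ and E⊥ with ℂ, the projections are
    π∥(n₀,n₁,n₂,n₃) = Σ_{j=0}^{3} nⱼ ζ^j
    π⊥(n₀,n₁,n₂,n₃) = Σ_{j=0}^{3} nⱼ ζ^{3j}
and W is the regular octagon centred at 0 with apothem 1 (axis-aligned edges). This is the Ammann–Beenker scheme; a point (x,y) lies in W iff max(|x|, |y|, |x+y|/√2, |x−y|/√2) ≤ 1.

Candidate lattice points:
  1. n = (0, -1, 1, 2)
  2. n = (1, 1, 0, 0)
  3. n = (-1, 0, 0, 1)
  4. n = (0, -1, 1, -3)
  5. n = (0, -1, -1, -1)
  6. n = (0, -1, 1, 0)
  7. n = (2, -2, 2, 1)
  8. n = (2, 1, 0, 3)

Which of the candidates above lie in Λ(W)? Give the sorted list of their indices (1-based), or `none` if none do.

2, 3, 5

With ζ = e^{iπ/4} the internal vectors are ζ^0,ζ^3,ζ^6,ζ^9.
candidate 1: n = (0, -1, 1, 2) → π⊥ ≈ (+2.121320, -0.292893); max(|x|,|y|,|x±y|/√2) = 2.121320 > 1 ⇒ ∉ W
candidate 2: n = (1, 1, 0, 0) → π⊥ ≈ (+0.292893, +0.707107); max(|x|,|y|,|x±y|/√2) = 0.707107 ≤ 1 ⇒ ∈ W
candidate 3: n = (-1, 0, 0, 1) → π⊥ ≈ (-0.292893, +0.707107); max(|x|,|y|,|x±y|/√2) = 0.707107 ≤ 1 ⇒ ∈ W
candidate 4: n = (0, -1, 1, -3) → π⊥ ≈ (-1.414214, -3.828427); max(|x|,|y|,|x±y|/√2) = 3.828427 > 1 ⇒ ∉ W
candidate 5: n = (0, -1, -1, -1) → π⊥ ≈ (+0.000000, -0.414214); max(|x|,|y|,|x±y|/√2) = 0.414214 ≤ 1 ⇒ ∈ W
candidate 6: n = (0, -1, 1, 0) → π⊥ ≈ (+0.707107, -1.707107); max(|x|,|y|,|x±y|/√2) = 1.707107 > 1 ⇒ ∉ W
candidate 7: n = (2, -2, 2, 1) → π⊥ ≈ (+4.121320, -2.707107); max(|x|,|y|,|x±y|/√2) = 4.828427 > 1 ⇒ ∉ W
candidate 8: n = (2, 1, 0, 3) → π⊥ ≈ (+3.414214, +2.828427); max(|x|,|y|,|x±y|/√2) = 4.414214 > 1 ⇒ ∉ W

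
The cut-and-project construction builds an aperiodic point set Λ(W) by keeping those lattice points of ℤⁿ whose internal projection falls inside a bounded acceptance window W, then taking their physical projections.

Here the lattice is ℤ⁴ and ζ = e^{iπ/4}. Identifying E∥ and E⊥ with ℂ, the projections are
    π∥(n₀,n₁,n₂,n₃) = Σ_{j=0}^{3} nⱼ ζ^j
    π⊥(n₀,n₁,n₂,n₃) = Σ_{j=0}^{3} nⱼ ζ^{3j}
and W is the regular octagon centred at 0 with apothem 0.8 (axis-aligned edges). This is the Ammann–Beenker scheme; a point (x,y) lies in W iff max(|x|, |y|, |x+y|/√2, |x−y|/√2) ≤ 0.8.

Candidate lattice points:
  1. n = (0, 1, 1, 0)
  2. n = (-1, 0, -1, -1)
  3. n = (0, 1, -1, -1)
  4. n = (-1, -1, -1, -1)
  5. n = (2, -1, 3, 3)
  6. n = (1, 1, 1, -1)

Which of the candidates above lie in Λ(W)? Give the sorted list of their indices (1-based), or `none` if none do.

With ζ = e^{iπ/4} the internal vectors are ζ^0,ζ^3,ζ^6,ζ^9.
candidate 1: n = (0, 1, 1, 0) → π⊥ ≈ (-0.7071, -0.2929); max(|x|,|y|,|x±y|/√2) = 0.7071 ≤ 0.8 ⇒ ∈ W
candidate 2: n = (-1, 0, -1, -1) → π⊥ ≈ (-1.7071, +0.2929); max(|x|,|y|,|x±y|/√2) = 1.7071 > 0.8 ⇒ ∉ W
candidate 3: n = (0, 1, -1, -1) → π⊥ ≈ (-1.4142, +1.0000); max(|x|,|y|,|x±y|/√2) = 1.7071 > 0.8 ⇒ ∉ W
candidate 4: n = (-1, -1, -1, -1) → π⊥ ≈ (-1.0000, -0.4142); max(|x|,|y|,|x±y|/√2) = 1.0000 > 0.8 ⇒ ∉ W
candidate 5: n = (2, -1, 3, 3) → π⊥ ≈ (+4.8284, -1.5858); max(|x|,|y|,|x±y|/√2) = 4.8284 > 0.8 ⇒ ∉ W
candidate 6: n = (1, 1, 1, -1) → π⊥ ≈ (-0.4142, -1.0000); max(|x|,|y|,|x±y|/√2) = 1.0000 > 0.8 ⇒ ∉ W

1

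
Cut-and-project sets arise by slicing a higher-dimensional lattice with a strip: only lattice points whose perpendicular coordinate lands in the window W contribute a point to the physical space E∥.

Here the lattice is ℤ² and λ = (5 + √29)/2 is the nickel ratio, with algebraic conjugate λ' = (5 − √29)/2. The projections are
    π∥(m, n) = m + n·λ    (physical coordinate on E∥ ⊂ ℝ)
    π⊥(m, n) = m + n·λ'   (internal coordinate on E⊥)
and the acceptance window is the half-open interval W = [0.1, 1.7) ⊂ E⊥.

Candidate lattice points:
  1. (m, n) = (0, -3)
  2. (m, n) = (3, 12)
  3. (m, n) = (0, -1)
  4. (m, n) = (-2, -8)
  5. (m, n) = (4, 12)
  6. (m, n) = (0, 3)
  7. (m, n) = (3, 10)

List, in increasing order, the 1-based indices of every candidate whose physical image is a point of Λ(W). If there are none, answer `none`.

1, 2, 3, 5, 7

Numerically λ ≈ 5.1926 and λ' = −1/λ ≈ -0.1926.
candidate 1: (m,n)=(0,-3) → π∥ = 0-3·λ ≈ -15.5777, π⊥ = 0-3·λ' ≈ 0.5777 ∈ [0.1, 1.7) ⇒ IN Λ
candidate 2: (m,n)=(3,12) → π∥ = 3+12·λ ≈ 65.3110, π⊥ = 3+12·λ' ≈ 0.6890 ∈ [0.1, 1.7) ⇒ IN Λ
candidate 3: (m,n)=(0,-1) → π∥ = 0-1·λ ≈ -5.1926, π⊥ = 0-1·λ' ≈ 0.1926 ∈ [0.1, 1.7) ⇒ IN Λ
candidate 4: (m,n)=(-2,-8) → π∥ = -2-8·λ ≈ -43.5407, π⊥ = -2-8·λ' ≈ -0.4593 ∉ [0.1, 1.7) ⇒ out
candidate 5: (m,n)=(4,12) → π∥ = 4+12·λ ≈ 66.3110, π⊥ = 4+12·λ' ≈ 1.6890 ∈ [0.1, 1.7) ⇒ IN Λ
candidate 6: (m,n)=(0,3) → π∥ = 0+3·λ ≈ 15.5777, π⊥ = 0+3·λ' ≈ -0.5777 ∉ [0.1, 1.7) ⇒ out
candidate 7: (m,n)=(3,10) → π∥ = 3+10·λ ≈ 54.9258, π⊥ = 3+10·λ' ≈ 1.0742 ∈ [0.1, 1.7) ⇒ IN Λ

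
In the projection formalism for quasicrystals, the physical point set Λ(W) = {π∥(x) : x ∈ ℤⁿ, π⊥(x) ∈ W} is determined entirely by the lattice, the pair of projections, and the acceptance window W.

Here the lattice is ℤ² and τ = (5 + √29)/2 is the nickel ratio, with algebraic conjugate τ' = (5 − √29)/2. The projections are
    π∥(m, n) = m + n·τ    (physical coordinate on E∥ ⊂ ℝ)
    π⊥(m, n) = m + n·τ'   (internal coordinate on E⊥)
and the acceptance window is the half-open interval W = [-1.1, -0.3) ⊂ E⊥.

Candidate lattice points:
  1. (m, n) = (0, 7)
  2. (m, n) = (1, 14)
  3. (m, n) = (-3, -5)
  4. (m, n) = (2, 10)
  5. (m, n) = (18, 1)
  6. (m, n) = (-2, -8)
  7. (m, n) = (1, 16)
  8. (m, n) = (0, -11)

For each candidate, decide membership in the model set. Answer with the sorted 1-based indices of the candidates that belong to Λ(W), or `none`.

6

Compute τ' = (5−√29)/2 = -0.19258, so π⊥(m,n) = m -0.19258·n.
#1 (0,7): internal coord 0 + (7)·τ' = -1.34808; -1.34808 ∉ [-1.1, -0.3) → out
#2 (1,14): internal coord 1 + (14)·τ' = -1.69615; -1.69615 ∉ [-1.1, -0.3) → out
#3 (-3,-5): internal coord -3 + (-5)·τ' = -2.03709; -2.03709 ∉ [-1.1, -0.3) → out
#4 (2,10): internal coord 2 + (10)·τ' = +0.07418; +0.07418 ∉ [-1.1, -0.3) → out
#5 (18,1): internal coord 18 + (1)·τ' = +17.80742; +17.80742 ∉ [-1.1, -0.3) → out
#6 (-2,-8): internal coord -2 + (-8)·τ' = -0.45934; -0.45934 ∈ [-1.1, -0.3) → IN Λ
#7 (1,16): internal coord 1 + (16)·τ' = -2.08132; -2.08132 ∉ [-1.1, -0.3) → out
#8 (0,-11): internal coord 0 + (-11)·τ' = +2.11841; +2.11841 ∉ [-1.1, -0.3) → out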